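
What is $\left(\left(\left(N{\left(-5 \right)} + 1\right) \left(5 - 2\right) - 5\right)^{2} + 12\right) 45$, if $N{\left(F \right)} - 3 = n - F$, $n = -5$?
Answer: $2745$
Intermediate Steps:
$N{\left(F \right)} = -2 - F$ ($N{\left(F \right)} = 3 - \left(5 + F\right) = -2 - F$)
$\left(\left(\left(N{\left(-5 \right)} + 1\right) \left(5 - 2\right) - 5\right)^{2} + 12\right) 45 = \left(\left(\left(\left(-2 - -5\right) + 1\right) \left(5 - 2\right) - 5\right)^{2} + 12\right) 45 = \left(\left(\left(\left(-2 + 5\right) + 1\right) 3 - 5\right)^{2} + 12\right) 45 = \left(\left(\left(3 + 1\right) 3 - 5\right)^{2} + 12\right) 45 = \left(\left(4 \cdot 3 - 5\right)^{2} + 12\right) 45 = \left(\left(12 - 5\right)^{2} + 12\right) 45 = \left(7^{2} + 12\right) 45 = \left(49 + 12\right) 45 = 61 \cdot 45 = 2745$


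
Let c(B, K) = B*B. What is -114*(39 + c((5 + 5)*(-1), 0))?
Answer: -15846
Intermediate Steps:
c(B, K) = B²
-114*(39 + c((5 + 5)*(-1), 0)) = -114*(39 + ((5 + 5)*(-1))²) = -114*(39 + (10*(-1))²) = -114*(39 + (-10)²) = -114*(39 + 100) = -114*139 = -15846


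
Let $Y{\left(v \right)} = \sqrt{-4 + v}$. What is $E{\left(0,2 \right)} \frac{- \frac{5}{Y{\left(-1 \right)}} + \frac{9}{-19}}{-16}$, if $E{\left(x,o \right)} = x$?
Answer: $0$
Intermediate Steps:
$E{\left(0,2 \right)} \frac{- \frac{5}{Y{\left(-1 \right)}} + \frac{9}{-19}}{-16} = 0 \frac{- \frac{5}{\sqrt{-4 - 1}} + \frac{9}{-19}}{-16} = 0 \left(- \frac{5}{\sqrt{-5}} + 9 \left(- \frac{1}{19}\right)\right) \left(- \frac{1}{16}\right) = 0 \left(- \frac{5}{i \sqrt{5}} - \frac{9}{19}\right) \left(- \frac{1}{16}\right) = 0 \left(- 5 \left(- \frac{i \sqrt{5}}{5}\right) - \frac{9}{19}\right) \left(- \frac{1}{16}\right) = 0 \left(i \sqrt{5} - \frac{9}{19}\right) \left(- \frac{1}{16}\right) = 0 \left(- \frac{9}{19} + i \sqrt{5}\right) \left(- \frac{1}{16}\right) = 0 \left(\frac{9}{304} - \frac{i \sqrt{5}}{16}\right) = 0$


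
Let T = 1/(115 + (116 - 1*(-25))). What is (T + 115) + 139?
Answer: 65025/256 ≈ 254.00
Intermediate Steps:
T = 1/256 (T = 1/(115 + (116 + 25)) = 1/(115 + 141) = 1/256 ≈ 0.0039063)
(T + 115) + 139 = (1/256 + 115) + 139 = 29441/256 + 139 = 65025/256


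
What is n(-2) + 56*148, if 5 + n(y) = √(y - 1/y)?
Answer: 8283 + I*√6/2 ≈ 8283.0 + 1.2247*I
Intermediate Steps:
n(y) = -5 + √(y - 1/y)
n(-2) + 56*148 = (-5 + √(-2 - 1/(-2))) + 56*148 = (-5 + √(-2 - 1*(-½))) + 8288 = (-5 + √(-2 + ½)) + 8288 = (-5 + √(-3/2)) + 8288 = (-5 + I*√6/2) + 8288 = 8283 + I*√6/2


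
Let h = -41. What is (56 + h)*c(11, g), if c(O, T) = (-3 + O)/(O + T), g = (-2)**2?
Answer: 8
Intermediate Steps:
g = 4
c(O, T) = (-3 + O)/(O + T)
(56 + h)*c(11, g) = (56 - 41)*((-3 + 11)/(11 + 4)) = 15*(8/15) = 8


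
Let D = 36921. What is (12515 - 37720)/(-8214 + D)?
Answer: -25205/28707 ≈ -0.87801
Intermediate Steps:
(12515 - 37720)/(-8214 + D) = (12515 - 37720)/(-8214 + 36921) = -25205/28707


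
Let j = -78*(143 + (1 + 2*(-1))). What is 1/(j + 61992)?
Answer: 1/50916 ≈ 1.9640e-5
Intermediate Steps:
j = -11076 (j = -78*(143 + (1 - 2)) = -78*(143 - 1) = -78*142 = -11076)
1/(j + 61992) = 1/(-11076 + 61992) = 1/50916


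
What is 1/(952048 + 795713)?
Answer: 1/1747761 ≈ 5.7216e-7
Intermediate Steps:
1/(952048 + 795713) = 1/1747761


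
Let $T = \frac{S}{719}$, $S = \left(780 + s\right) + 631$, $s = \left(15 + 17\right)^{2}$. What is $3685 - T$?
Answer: $\frac{2647080}{719} \approx 3681.6$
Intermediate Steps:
$s = 1024$ ($s = 32^{2} = 1024$)
$S = 2435$ ($S = \left(780 + 1024\right) + 631 = 1804 + 631 = 2435$)
$T = \frac{2435}{719} \approx 3.3867$
$3685 - T = 3685 - \frac{2435}{719} = \frac{2647080}{719}$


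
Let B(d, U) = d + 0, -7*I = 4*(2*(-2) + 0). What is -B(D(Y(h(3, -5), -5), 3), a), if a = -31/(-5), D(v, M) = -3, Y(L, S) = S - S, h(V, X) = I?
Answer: 3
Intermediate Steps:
I = 16/7 (I = -4*(2*(-2) + 0)/7 = -4*(-4 + 0)/7 = -4*(-4)/7 = -⅐*(-16) = 16/7 ≈ 2.2857)
h(V, X) = 16/7
Y(L, S) = 0
a = 31/5 (a = -31*(-⅕) = 31/5 ≈ 6.2000)
B(d, U) = d
-B(D(Y(h(3, -5), -5), 3), a) = -1*(-3) = 3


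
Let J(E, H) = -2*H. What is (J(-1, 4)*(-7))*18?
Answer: 1008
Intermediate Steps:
(J(-1, 4)*(-7))*18 = (-2*4*(-7))*18 = -8*(-7)*18 = 56*18 = 1008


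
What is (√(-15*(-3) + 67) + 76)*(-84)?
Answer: -6384 - 336*√7 ≈ -7273.0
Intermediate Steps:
(√(-15*(-3) + 67) + 76)*(-84) = (√(45 + 67) + 76)*(-84) = (√112 + 76)*(-84) = (4*√7 + 76)*(-84) = (76 + 4*√7)*(-84) = -6384 - 336*√7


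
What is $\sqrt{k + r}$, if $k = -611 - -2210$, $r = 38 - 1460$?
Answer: $\sqrt{177} \approx 13.304$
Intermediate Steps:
$r = -1422$
$k = 1599$ ($k = -611 + 2210 = 1599$)
$\sqrt{k + r} = \sqrt{1599 - 1422} = \sqrt{177}$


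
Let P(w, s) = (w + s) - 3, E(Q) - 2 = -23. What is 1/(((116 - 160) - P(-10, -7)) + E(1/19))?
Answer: -1/45 ≈ -0.022222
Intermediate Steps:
E(Q) = -21 (E(Q) = 2 - 23 = -21)
P(w, s) = -3 + s + w (P(w, s) = (s + w) - 3 = -3 + s + w)
1/(((116 - 160) - P(-10, -7)) + E(1/19)) = 1/(((116 - 160) - (-3 - 7 - 10)) - 21) = 1/((-44 - 1*(-20)) - 21) = 1/((-44 + 20) - 21) = 1/(-24 - 21) = 1/(-45) = -1/45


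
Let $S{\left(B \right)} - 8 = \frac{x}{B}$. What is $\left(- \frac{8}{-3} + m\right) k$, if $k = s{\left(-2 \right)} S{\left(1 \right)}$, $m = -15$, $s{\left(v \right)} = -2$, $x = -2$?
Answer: $148$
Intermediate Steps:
$S{\left(B \right)} = 8 - \frac{2}{B}$
$k = -12$ ($k = - 2 \left(8 - \frac{2}{1}\right) = - 2 \left(8 - 2\right) = \left(-2\right) 6 = -12$)
$\left(- \frac{8}{-3} + m\right) k = \left(- \frac{8}{-3} - 15\right) \left(-12\right) = \left(\left(-8\right) \left(- \frac{1}{3}\right) - 15\right) \left(-12\right) = \left(\frac{8}{3} - 15\right) \left(-12\right) = \left(- \frac{37}{3}\right) \left(-12\right) = 148$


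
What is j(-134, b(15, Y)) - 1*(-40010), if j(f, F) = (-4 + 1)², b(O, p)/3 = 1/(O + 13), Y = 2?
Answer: 40019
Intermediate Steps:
b(O, p) = 3/(13 + O) (b(O, p) = 3/(O + 13) = 3/(13 + O))
j(f, F) = 9 (j(f, F) = (-3)² = 9)
j(-134, b(15, Y)) - 1*(-40010) = 9 - 1*(-40010) = 9 + 40010 = 40019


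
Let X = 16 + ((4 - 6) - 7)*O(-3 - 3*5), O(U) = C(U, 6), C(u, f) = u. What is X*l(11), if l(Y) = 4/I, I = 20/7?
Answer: 1246/5 ≈ 249.20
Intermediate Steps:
I = 20/7 (I = 20*(⅐) = 20/7 ≈ 2.8571)
O(U) = U
l(Y) = 7/5 (l(Y) = 4/(20/7) = 4*(7/20) = 7/5)
X = 178 (X = 16 + ((4 - 6) - 7)*(-3 - 3*5) = 16 + (-2 - 7)*(-3 - 15) = 16 - 9*(-18) = 16 + 162 = 178)
X*l(11) = 178*(7/5) = 1246/5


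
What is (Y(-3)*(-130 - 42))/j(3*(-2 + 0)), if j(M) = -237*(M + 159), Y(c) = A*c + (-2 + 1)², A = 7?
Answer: -3440/36261 ≈ -0.094868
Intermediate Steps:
Y(c) = 1 + 7*c (Y(c) = 7*c + (-2 + 1)² = 7*c + (-1)² = 7*c + 1 = 1 + 7*c)
j(M) = -37683 - 237*M (j(M) = -237*(159 + M) = -37683 - 237*M)
(Y(-3)*(-130 - 42))/j(3*(-2 + 0)) = ((1 + 7*(-3))*(-130 - 42))/(-37683 - 711*(-2 + 0)) = ((1 - 21)*(-172))/(-37683 - 711*(-2)) = (-20*(-172))/(-37683 - 237*(-6)) = 3440/(-37683 + 1422) = 3440/(-36261) = 3440*(-1/36261) = -3440/36261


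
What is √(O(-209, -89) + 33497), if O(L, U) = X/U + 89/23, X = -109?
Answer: √140380776989/2047 ≈ 183.04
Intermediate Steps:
O(L, U) = 89/23 - 109/U (O(L, U) = -109/U + 89/23 = 89/23 - 109/U)
√(O(-209, -89) + 33497) = √((89/23 - 109/(-89)) + 33497) = √((89/23 - 109*(-1/89)) + 33497) = √((89/23 + 109/89) + 33497) = √(10428/2047 + 33497) = √(68578787/2047) = √140380776989/2047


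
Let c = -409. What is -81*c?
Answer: 33129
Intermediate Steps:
-81*c = -81*(-409) = 33129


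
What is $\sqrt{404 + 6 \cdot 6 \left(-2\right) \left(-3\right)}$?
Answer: $2 \sqrt{155} \approx 24.9$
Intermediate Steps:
$\sqrt{404 + 6 \cdot 6 \left(-2\right) \left(-3\right)} = \sqrt{404 + 6 \left(-12\right) \left(-3\right)} = \sqrt{404 - -216} = \sqrt{404 + 216} = \sqrt{620} = 2 \sqrt{155}$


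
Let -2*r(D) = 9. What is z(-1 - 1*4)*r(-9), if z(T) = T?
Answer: 45/2 ≈ 22.500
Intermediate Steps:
r(D) = -9/2 (r(D) = -1/2*9 = -9/2)
z(-1 - 1*4)*r(-9) = (-1 - 1*4)*(-9/2) = (-1 - 4)*(-9/2) = -5*(-9/2) = 45/2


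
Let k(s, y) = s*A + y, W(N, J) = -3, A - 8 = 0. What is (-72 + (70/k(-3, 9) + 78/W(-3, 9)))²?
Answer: 94864/9 ≈ 10540.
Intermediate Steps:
A = 8 (A = 8 + 0 = 8)
k(s, y) = y + 8*s (k(s, y) = s*8 + y = 8*s + y = y + 8*s)
(-72 + (70/k(-3, 9) + 78/W(-3, 9)))² = (-72 + (70/(9 + 8*(-3)) + 78/(-3)))² = (-72 + (70/(9 - 24) + 78*(-⅓)))² = (-72 + (70/(-15) - 26))² = (-72 + (70*(-1/15) - 26))² = (-72 + (-14/3 - 26))² = (-72 - 92/3)² = (-308/3)² = 94864/9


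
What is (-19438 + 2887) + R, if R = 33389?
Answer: 16838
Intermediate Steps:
(-19438 + 2887) + R = (-19438 + 2887) + 33389 = -16551 + 33389 = 16838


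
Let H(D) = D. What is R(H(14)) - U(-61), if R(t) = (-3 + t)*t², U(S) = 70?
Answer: 2086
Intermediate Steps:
R(t) = t²*(-3 + t)
R(H(14)) - U(-61) = 14²*(-3 + 14) - 1*70 = 196*11 - 70 = 2156 - 70 = 2086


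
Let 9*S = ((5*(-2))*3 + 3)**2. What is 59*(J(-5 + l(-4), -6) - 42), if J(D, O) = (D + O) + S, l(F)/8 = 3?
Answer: 3068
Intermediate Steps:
l(F) = 24 (l(F) = 8*3 = 24)
S = 81 (S = ((5*(-2))*3 + 3)**2/9 = (-10*3 + 3)**2/9 = (-30 + 3)**2/9 = (1/9)*(-27)**2 = (1/9)*729 = 81)
J(D, O) = 81 + D + O (J(D, O) = (D + O) + 81 = 81 + D + O)
59*(J(-5 + l(-4), -6) - 42) = 59*((81 + (-5 + 24) - 6) - 42) = 59*((81 + 19 - 6) - 42) = 59*(94 - 42) = 59*52 = 3068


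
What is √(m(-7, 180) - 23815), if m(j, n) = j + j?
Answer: 13*I*√141 ≈ 154.37*I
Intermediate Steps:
m(j, n) = 2*j
√(m(-7, 180) - 23815) = √(2*(-7) - 23815) = √(-14 - 23815) = √(-23829) = 13*I*√141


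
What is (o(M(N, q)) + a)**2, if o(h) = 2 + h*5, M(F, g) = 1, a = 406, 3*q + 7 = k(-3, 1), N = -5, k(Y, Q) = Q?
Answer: 170569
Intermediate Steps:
q = -2 (q = -7/3 + (1/3)*1 = -7/3 + 1/3 = -2)
o(h) = 2 + 5*h
(o(M(N, q)) + a)**2 = ((2 + 5*1) + 406)**2 = ((2 + 5) + 406)**2 = (7 + 406)**2 = 413**2 = 170569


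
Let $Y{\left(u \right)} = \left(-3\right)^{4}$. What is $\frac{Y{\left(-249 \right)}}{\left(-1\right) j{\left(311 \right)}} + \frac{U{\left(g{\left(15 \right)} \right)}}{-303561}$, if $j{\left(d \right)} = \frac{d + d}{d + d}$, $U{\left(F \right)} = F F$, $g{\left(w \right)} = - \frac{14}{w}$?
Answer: $- \frac{5532399421}{68301225} \approx -81.0$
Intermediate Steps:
$Y{\left(u \right)} = 81$
$U{\left(F \right)} = F^{2}$
$j{\left(d \right)} = 1$ ($j{\left(d \right)} = \frac{2 d}{2 d} = 2 d \frac{1}{2 d} = 1$)
$\frac{Y{\left(-249 \right)}}{\left(-1\right) j{\left(311 \right)}} + \frac{U{\left(g{\left(15 \right)} \right)}}{-303561} = \frac{81}{\left(-1\right) 1} + \frac{\left(- \frac{14}{15}\right)^{2}}{-303561} = \frac{81}{-1} + \left(\left(-14\right) \frac{1}{15}\right)^{2} \left(- \frac{1}{303561}\right) = 81 \left(-1\right) + \left(- \frac{14}{15}\right)^{2} \left(- \frac{1}{303561}\right) = -81 + \frac{196}{225} \left(- \frac{1}{303561}\right) = -81 - \frac{196}{68301225} = - \frac{5532399421}{68301225}$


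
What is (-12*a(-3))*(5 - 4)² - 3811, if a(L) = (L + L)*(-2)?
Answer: -3955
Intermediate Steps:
a(L) = -4*L (a(L) = (2*L)*(-2) = -4*L)
(-12*a(-3))*(5 - 4)² - 3811 = (-(-48)*(-3))*(5 - 4)² - 3811 = -12*12*1² - 3811 = -144*1 - 3811 = -144 - 3811 = -3955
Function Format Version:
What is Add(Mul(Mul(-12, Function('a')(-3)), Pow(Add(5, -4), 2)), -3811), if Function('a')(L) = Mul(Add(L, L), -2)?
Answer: -3955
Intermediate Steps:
Function('a')(L) = Mul(-4, L) (Function('a')(L) = Mul(Mul(2, L), -2) = Mul(-4, L))
Add(Mul(Mul(-12, Function('a')(-3)), Pow(Add(5, -4), 2)), -3811) = Add(Mul(Mul(-12, Mul(-4, -3)), Pow(Add(5, -4), 2)), -3811) = Add(Mul(Mul(-12, 12), Pow(1, 2)), -3811) = Add(Mul(-144, 1), -3811) = Add(-144, -3811) = -3955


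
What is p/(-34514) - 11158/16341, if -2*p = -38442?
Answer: -699197573/563993274 ≈ -1.2397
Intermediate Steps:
p = 19221 (p = -½*(-38442) = 19221)
p/(-34514) - 11158/16341 = 19221/(-34514) - 11158/16341 = 19221*(-1/34514) - 11158*1/16341 = -19221/34514 - 11158/16341 = -699197573/563993274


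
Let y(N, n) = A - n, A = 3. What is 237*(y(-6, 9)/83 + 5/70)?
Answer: -237/1162 ≈ -0.20396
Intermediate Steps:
y(N, n) = 3 - n
237*(y(-6, 9)/83 + 5/70) = 237*((3 - 1*9)/83 + 5/70) = 237*((3 - 9)*(1/83) + 5*(1/70)) = 237*(-6*1/83 + 1/14) = 237*(-6/83 + 1/14) = 237*(-1/1162) = -237/1162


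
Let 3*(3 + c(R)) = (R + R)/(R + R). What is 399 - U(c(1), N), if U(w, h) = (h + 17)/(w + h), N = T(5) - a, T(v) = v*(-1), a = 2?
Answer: 11601/29 ≈ 400.03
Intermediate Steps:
c(R) = -8/3 (c(R) = -3 + ((R + R)/(R + R))/3 = -3 + ((2*R)/((2*R)))/3 = -3 + ((2*R)*(1/(2*R)))/3 = -3 + (1/3)*1 = -3 + 1/3 = -8/3)
T(v) = -v
N = -7 (N = -1*5 - 1*2 = -5 - 2 = -7)
U(w, h) = (17 + h)/(h + w)
399 - U(c(1), N) = 399 - (17 - 7)/(-7 - 8/3) = 399 - 10/(-29/3) = 399 - (-3)*10/29 = 399 - 1*(-30/29) = 399 + 30/29 = 11601/29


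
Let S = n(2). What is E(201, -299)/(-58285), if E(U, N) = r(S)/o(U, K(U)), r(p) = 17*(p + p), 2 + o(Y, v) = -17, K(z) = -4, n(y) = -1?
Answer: -34/1107415 ≈ -3.0702e-5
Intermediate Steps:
o(Y, v) = -19 (o(Y, v) = -2 - 17 = -19)
S = -1
r(p) = 34*p (r(p) = 17*(2*p) = 34*p)
E(U, N) = 34/19 (E(U, N) = (34*(-1))/(-19) = -34*(-1/19) = 34/19)
E(201, -299)/(-58285) = (34/19)/(-58285) = (34/19)*(-1/58285) = -34/1107415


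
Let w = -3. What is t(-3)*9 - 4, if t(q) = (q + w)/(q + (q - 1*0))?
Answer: 5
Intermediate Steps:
t(q) = (-3 + q)/(2*q) (t(q) = (q - 3)/(q + (q - 1*0)) = (-3 + q)/(q + (q + 0)) = (-3 + q)/(q + q) = (-3 + q)/((2*q)) = (-3 + q)*(1/(2*q)) = (-3 + q)/(2*q))
t(-3)*9 - 4 = ((½)*(-3 - 3)/(-3))*9 - 4 = ((½)*(-⅓)*(-6))*9 - 4 = 1*9 - 4 = 9 - 4 = 5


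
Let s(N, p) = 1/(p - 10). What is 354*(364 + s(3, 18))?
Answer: 515601/4 ≈ 1.2890e+5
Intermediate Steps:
s(N, p) = 1/(-10 + p)
354*(364 + s(3, 18)) = 354*(364 + 1/(-10 + 18)) = 354*(364 + 1/8) = 354*(2913/8) = 515601/4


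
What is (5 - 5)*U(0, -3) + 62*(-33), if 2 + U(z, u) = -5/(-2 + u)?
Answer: -2046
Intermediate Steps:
U(z, u) = -2 - 5/(-2 + u)
(5 - 5)*U(0, -3) + 62*(-33) = (5 - 5)*((-1 - 2*(-3))/(-2 - 3)) + 62*(-33) = 0*((-1 + 6)/(-5)) - 2046 = 0*(-⅕*5) - 2046 = 0*(-1) - 2046 = 0 - 2046 = -2046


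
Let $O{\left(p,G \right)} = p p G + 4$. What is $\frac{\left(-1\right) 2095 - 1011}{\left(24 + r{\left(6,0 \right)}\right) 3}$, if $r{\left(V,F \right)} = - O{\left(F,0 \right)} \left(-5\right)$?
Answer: $- \frac{1553}{66} \approx -23.53$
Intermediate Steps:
$O{\left(p,G \right)} = 4 + G p^{2}$ ($O{\left(p,G \right)} = p^{2} G + 4 = G p^{2} + 4 = 4 + G p^{2}$)
$r{\left(V,F \right)} = 20$ ($r{\left(V,F \right)} = - (4 + 0 F^{2}) \left(-5\right) = - (4 + 0) \left(-5\right) = \left(-1\right) 4 \left(-5\right) = \left(-4\right) \left(-5\right) = 20$)
$\frac{\left(-1\right) 2095 - 1011}{\left(24 + r{\left(6,0 \right)}\right) 3} = \frac{\left(-1\right) 2095 - 1011}{\left(24 + 20\right) 3} = \frac{-2095 - 1011}{44 \cdot 3} = - \frac{3106}{132} = \left(-3106\right) \frac{1}{132} = - \frac{1553}{66}$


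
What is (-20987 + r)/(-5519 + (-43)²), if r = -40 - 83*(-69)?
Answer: 1530/367 ≈ 4.1689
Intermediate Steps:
r = 5687 (r = -40 + 5727 = 5687)
(-20987 + r)/(-5519 + (-43)²) = (-20987 + 5687)/(-5519 + (-43)²) = -15300/(-5519 + 1849) = -15300/(-3670) = -15300*(-1/3670) = 1530/367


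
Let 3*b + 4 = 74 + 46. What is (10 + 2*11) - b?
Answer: -20/3 ≈ -6.6667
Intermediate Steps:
b = 116/3 (b = -4/3 + (74 + 46)/3 = -4/3 + (⅓)*120 = -4/3 + 40 = 116/3 ≈ 38.667)
(10 + 2*11) - b = (10 + 2*11) - 1*116/3 = (10 + 22) - 116/3 = 32 - 116/3 = -20/3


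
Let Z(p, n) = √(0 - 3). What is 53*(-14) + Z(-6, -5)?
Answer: -742 + I*√3 ≈ -742.0 + 1.732*I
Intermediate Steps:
Z(p, n) = I*√3 (Z(p, n) = √(-3) = I*√3)
53*(-14) + Z(-6, -5) = 53*(-14) + I*√3 = -742 + I*√3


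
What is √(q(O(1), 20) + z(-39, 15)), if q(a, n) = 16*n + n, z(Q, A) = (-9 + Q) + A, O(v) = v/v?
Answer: √307 ≈ 17.521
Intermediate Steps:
O(v) = 1
z(Q, A) = -9 + A + Q
q(a, n) = 17*n
√(q(O(1), 20) + z(-39, 15)) = √(17*20 + (-9 + 15 - 39)) = √(340 - 33) = √307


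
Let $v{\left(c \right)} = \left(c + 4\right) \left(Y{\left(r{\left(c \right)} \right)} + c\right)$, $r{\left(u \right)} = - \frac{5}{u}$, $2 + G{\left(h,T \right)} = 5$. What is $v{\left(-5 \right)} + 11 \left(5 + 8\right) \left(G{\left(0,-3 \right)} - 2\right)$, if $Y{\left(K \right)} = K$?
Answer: $147$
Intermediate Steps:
$G{\left(h,T \right)} = 3$ ($G{\left(h,T \right)} = -2 + 5 = 3$)
$v{\left(c \right)} = \left(4 + c\right) \left(c - \frac{5}{c}\right)$ ($v{\left(c \right)} = \left(c + 4\right) \left(- \frac{5}{c} + c\right) = \left(4 + c\right) \left(c - \frac{5}{c}\right)$)
$v{\left(-5 \right)} + 11 \left(5 + 8\right) \left(G{\left(0,-3 \right)} - 2\right) = \left(-5 + \left(-5\right)^{2} - \frac{20}{-5} + 4 \left(-5\right)\right) + 11 \left(5 + 8\right) \left(3 - 2\right) = \left(-5 + 25 - -4 - 20\right) + 11 \cdot 13 \cdot 1 = \left(-5 + 25 + 4 - 20\right) + 11 \cdot 13 = 4 + 143 = 147$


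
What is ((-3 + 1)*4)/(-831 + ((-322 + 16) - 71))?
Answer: 1/151 ≈ 0.0066225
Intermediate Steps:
((-3 + 1)*4)/(-831 + ((-322 + 16) - 71)) = (-2*4)/(-831 + (-306 - 71)) = -8/(-831 - 377) = -8/(-1208) = -1/1208*(-8) = 1/151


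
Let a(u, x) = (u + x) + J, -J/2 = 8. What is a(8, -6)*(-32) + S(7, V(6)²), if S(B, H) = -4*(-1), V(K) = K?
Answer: 452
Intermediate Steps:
J = -16 (J = -2*8 = -16)
a(u, x) = -16 + u + x (a(u, x) = (u + x) - 16 = -16 + u + x)
S(B, H) = 4
a(8, -6)*(-32) + S(7, V(6)²) = (-16 + 8 - 6)*(-32) + 4 = -14*(-32) + 4 = 448 + 4 = 452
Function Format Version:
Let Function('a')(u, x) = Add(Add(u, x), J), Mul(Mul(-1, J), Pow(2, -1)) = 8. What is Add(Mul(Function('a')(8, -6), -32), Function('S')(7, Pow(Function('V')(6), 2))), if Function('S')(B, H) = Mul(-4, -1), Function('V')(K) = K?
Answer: 452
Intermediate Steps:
J = -16 (J = Mul(-2, 8) = -16)
Function('a')(u, x) = Add(-16, u, x) (Function('a')(u, x) = Add(Add(u, x), -16) = Add(-16, u, x))
Function('S')(B, H) = 4
Add(Mul(Function('a')(8, -6), -32), Function('S')(7, Pow(Function('V')(6), 2))) = Add(Mul(Add(-16, 8, -6), -32), 4) = Add(Mul(-14, -32), 4) = Add(448, 4) = 452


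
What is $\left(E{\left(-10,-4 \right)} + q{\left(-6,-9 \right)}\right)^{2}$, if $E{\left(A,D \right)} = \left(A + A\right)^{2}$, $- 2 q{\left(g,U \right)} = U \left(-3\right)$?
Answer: $\frac{597529}{4} \approx 1.4938 \cdot 10^{5}$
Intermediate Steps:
$q{\left(g,U \right)} = \frac{3 U}{2}$ ($q{\left(g,U \right)} = - \frac{U \left(-3\right)}{2} = - \frac{\left(-3\right) U}{2} = \frac{3 U}{2}$)
$E{\left(A,D \right)} = 4 A^{2}$ ($E{\left(A,D \right)} = \left(2 A\right)^{2} = 4 A^{2}$)
$\left(E{\left(-10,-4 \right)} + q{\left(-6,-9 \right)}\right)^{2} = \left(4 \left(-10\right)^{2} + \frac{3}{2} \left(-9\right)\right)^{2} = \left(4 \cdot 100 - \frac{27}{2}\right)^{2} = \left(400 - \frac{27}{2}\right)^{2} = \left(\frac{773}{2}\right)^{2} = \frac{597529}{4}$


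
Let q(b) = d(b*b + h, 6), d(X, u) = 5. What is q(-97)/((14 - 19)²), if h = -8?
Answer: ⅕ ≈ 0.20000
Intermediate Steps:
q(b) = 5
q(-97)/((14 - 19)²) = 5/((14 - 19)²) = 5/((-5)²) = 5/25 = 5*(1/25) = ⅕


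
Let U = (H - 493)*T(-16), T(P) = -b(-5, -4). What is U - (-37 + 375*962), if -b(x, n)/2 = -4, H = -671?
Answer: -351401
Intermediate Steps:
b(x, n) = 8 (b(x, n) = -2*(-4) = 8)
T(P) = -8 (T(P) = -1*8 = -8)
U = 9312 (U = (-671 - 493)*(-8) = -1164*(-8) = 9312)
U - (-37 + 375*962) = 9312 - (-37 + 375*962) = 9312 - (-37 + 360750) = 9312 - 1*360713 = 9312 - 360713 = -351401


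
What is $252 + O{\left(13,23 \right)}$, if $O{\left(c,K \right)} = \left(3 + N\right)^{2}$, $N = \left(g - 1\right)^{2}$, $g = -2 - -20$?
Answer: $85516$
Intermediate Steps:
$g = 18$ ($g = -2 + 20 = 18$)
$N = 289$ ($N = \left(18 - 1\right)^{2} = 17^{2} = 289$)
$O{\left(c,K \right)} = 85264$ ($O{\left(c,K \right)} = \left(3 + 289\right)^{2} = 292^{2} = 85264$)
$252 + O{\left(13,23 \right)} = 252 + 85264 = 85516$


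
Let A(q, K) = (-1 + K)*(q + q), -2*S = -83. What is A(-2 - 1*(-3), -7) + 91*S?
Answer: 7521/2 ≈ 3760.5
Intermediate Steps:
S = 83/2 (S = -½*(-83) = 83/2 ≈ 41.500)
A(q, K) = 2*q*(-1 + K) (A(q, K) = (-1 + K)*(2*q) = 2*q*(-1 + K))
A(-2 - 1*(-3), -7) + 91*S = 2*(-2 - 1*(-3))*(-1 - 7) + 91*(83/2) = 2*(-2 + 3)*(-8) + 7553/2 = 2*1*(-8) + 7553/2 = -16 + 7553/2 = 7521/2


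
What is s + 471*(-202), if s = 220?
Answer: -94922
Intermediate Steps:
s + 471*(-202) = 220 + 471*(-202) = 220 - 95142 = -94922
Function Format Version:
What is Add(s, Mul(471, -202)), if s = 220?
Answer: -94922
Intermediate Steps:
Add(s, Mul(471, -202)) = Add(220, Mul(471, -202)) = Add(220, -95142) = -94922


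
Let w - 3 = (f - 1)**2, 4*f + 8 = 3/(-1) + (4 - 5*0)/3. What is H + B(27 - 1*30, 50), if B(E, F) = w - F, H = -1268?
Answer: -187679/144 ≈ -1303.3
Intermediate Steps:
f = -29/12 (f = -2 + (3/(-1) + (4 - 5*0)/3)/4 = -2 + (3*(-1) + (4 + 0)*(1/3))/4 = -2 + (-3 + 4*(1/3))/4 = -2 + (-3 + 4/3)/4 = -2 + (1/4)*(-5/3) = -2 - 5/12 = -29/12 ≈ -2.4167)
w = 2113/144 (w = 3 + (-29/12 - 1)**2 = 3 + (-41/12)**2 = 3 + 1681/144 = 2113/144 ≈ 14.674)
B(E, F) = 2113/144 - F
H + B(27 - 1*30, 50) = -1268 + (2113/144 - 1*50) = -1268 + (2113/144 - 50) = -1268 - 5087/144 = -187679/144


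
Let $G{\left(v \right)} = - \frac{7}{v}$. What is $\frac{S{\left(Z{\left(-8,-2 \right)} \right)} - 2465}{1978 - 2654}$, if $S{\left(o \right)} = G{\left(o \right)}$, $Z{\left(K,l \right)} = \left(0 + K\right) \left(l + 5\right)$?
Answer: $\frac{59153}{16224} \approx 3.646$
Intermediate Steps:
$Z{\left(K,l \right)} = K \left(5 + l\right)$
$S{\left(o \right)} = - \frac{7}{o}$
$\frac{S{\left(Z{\left(-8,-2 \right)} \right)} - 2465}{1978 - 2654} = \frac{- \frac{7}{\left(-8\right) \left(5 - 2\right)} - 2465}{1978 - 2654} = \frac{- \frac{7}{\left(-8\right) 3} - 2465}{-676} = \left(- \frac{7}{-24} - 2465\right) \left(- \frac{1}{676}\right) = \left(\left(-7\right) \left(- \frac{1}{24}\right) - 2465\right) \left(- \frac{1}{676}\right) = \left(\frac{7}{24} - 2465\right) \left(- \frac{1}{676}\right) = \left(- \frac{59153}{24}\right) \left(- \frac{1}{676}\right) = \frac{59153}{16224}$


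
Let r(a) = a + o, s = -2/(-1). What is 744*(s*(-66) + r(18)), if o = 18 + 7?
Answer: -66216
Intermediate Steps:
s = 2 (s = -2*(-1) = 2)
o = 25
r(a) = 25 + a (r(a) = a + 25 = 25 + a)
744*(s*(-66) + r(18)) = 744*(2*(-66) + (25 + 18)) = 744*(-132 + 43) = 744*(-89) = -66216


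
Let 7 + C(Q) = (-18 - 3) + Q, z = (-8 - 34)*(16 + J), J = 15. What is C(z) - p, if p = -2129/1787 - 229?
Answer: -1965358/1787 ≈ -1099.8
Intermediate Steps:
z = -1302 (z = (-8 - 34)*(16 + 15) = -42*31 = -1302)
p = -411352/1787 (p = -2129*1/1787 - 229 = -2129/1787 - 229 = -411352/1787 ≈ -230.19)
C(Q) = -28 + Q (C(Q) = -7 + ((-18 - 3) + Q) = -7 + (-21 + Q) = -28 + Q)
C(z) - p = (-28 - 1302) - 1*(-411352/1787) = -1330 + 411352/1787 = -1965358/1787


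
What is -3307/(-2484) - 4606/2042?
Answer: -2344205/2536164 ≈ -0.92431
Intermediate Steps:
-3307/(-2484) - 4606/2042 = -3307*(-1/2484) - 4606*1/2042 = 3307/2484 - 2303/1021 = -2344205/2536164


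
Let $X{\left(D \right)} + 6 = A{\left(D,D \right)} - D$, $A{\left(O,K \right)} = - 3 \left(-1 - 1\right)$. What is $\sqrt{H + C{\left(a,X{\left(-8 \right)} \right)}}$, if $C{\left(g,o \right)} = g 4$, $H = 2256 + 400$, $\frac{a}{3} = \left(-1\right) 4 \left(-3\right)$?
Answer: $20 \sqrt{7} \approx 52.915$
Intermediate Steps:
$A{\left(O,K \right)} = 6$ ($A{\left(O,K \right)} = \left(-3\right) \left(-2\right) = 6$)
$X{\left(D \right)} = - D$ ($X{\left(D \right)} = -6 - \left(-6 + D\right) = - D$)
$a = 36$ ($a = 3 \left(-1\right) 4 \left(-3\right) = 3 \left(\left(-4\right) \left(-3\right)\right) = 3 \cdot 12 = 36$)
$H = 2656$
$C{\left(g,o \right)} = 4 g$
$\sqrt{H + C{\left(a,X{\left(-8 \right)} \right)}} = \sqrt{2656 + 4 \cdot 36} = \sqrt{2656 + 144} = \sqrt{2800} = 20 \sqrt{7}$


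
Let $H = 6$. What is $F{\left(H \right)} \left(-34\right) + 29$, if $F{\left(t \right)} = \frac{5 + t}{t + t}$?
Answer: $- \frac{13}{6} \approx -2.1667$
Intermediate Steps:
$F{\left(t \right)} = \frac{5 + t}{2 t}$
$F{\left(H \right)} \left(-34\right) + 29 = \frac{5 + 6}{2 \cdot 6} \left(-34\right) + 29 = \frac{1}{2} \cdot \frac{1}{6} \cdot 11 \left(-34\right) + 29 = \frac{11}{12} \left(-34\right) + 29 = - \frac{187}{6} + 29 = - \frac{13}{6}$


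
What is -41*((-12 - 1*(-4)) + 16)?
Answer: -328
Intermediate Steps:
-41*((-12 - 1*(-4)) + 16) = -41*((-12 + 4) + 16) = -41*(-8 + 16) = -41*8 = -328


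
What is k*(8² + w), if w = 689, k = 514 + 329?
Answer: 634779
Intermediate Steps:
k = 843
k*(8² + w) = 843*(8² + 689) = 843*(64 + 689) = 843*753 = 634779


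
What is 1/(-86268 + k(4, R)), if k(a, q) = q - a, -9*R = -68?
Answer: -9/776380 ≈ -1.1592e-5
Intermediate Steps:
R = 68/9 (R = -⅑*(-68) = 68/9 ≈ 7.5556)
1/(-86268 + k(4, R)) = 1/(-86268 + (68/9 - 1*4)) = 1/(-86268 + (68/9 - 4)) = 1/(-86268 + 32/9) = 1/(-776380/9) = -9/776380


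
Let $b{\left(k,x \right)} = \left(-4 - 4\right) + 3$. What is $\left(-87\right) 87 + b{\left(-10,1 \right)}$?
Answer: $-7574$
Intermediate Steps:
$b{\left(k,x \right)} = -5$ ($b{\left(k,x \right)} = -8 + 3 = -5$)
$\left(-87\right) 87 + b{\left(-10,1 \right)} = \left(-87\right) 87 - 5 = -7569 - 5 = -7574$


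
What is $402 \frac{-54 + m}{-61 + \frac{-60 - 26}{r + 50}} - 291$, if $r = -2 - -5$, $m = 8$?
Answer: $\frac{14247}{3319} \approx 4.2926$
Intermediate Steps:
$r = 3$ ($r = -2 + 5 = 3$)
$402 \frac{-54 + m}{-61 + \frac{-60 - 26}{r + 50}} - 291 = 402 \frac{-54 + 8}{-61 + \frac{-60 - 26}{3 + 50}} - 291 = 402 \left(- \frac{46}{-61 - \frac{86}{53}}\right) - 291 = 402 \left(- \frac{46}{- \frac{3319}{53}}\right) - 291 = 402 \left(\left(-46\right) \left(- \frac{53}{3319}\right)\right) - 291 = 402 \cdot \frac{2438}{3319} - 291 = \frac{980076}{3319} - 291 = \frac{14247}{3319}$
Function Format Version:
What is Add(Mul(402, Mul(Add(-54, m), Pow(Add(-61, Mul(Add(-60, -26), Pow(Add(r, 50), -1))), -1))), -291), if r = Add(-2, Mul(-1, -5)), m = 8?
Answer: Rational(14247, 3319) ≈ 4.2926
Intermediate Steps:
r = 3 (r = Add(-2, 5) = 3)
Add(Mul(402, Mul(Add(-54, m), Pow(Add(-61, Mul(Add(-60, -26), Pow(Add(r, 50), -1))), -1))), -291) = Add(Mul(402, Mul(Add(-54, 8), Pow(Add(-61, Mul(Add(-60, -26), Pow(Add(3, 50), -1))), -1))), -291) = Add(Mul(402, Mul(-46, Pow(Add(-61, Mul(-86, Pow(53, -1))), -1))), -291) = Add(Mul(402, Mul(-46, Pow(Add(-61, Mul(-86, Rational(1, 53))), -1))), -291) = Add(Mul(402, Mul(-46, Pow(Add(-61, Rational(-86, 53)), -1))), -291) = Add(Mul(402, Mul(-46, Pow(Rational(-3319, 53), -1))), -291) = Add(Mul(402, Mul(-46, Rational(-53, 3319))), -291) = Add(Mul(402, Rational(2438, 3319)), -291) = Add(Rational(980076, 3319), -291) = Rational(14247, 3319)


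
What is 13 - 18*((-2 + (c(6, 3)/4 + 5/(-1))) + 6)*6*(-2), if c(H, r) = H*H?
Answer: 1741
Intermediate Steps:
c(H, r) = H²
13 - 18*((-2 + (c(6, 3)/4 + 5/(-1))) + 6)*6*(-2) = 13 - 18*((-2 + (6²/4 + 5/(-1))) + 6)*6*(-2) = 13 - 18*((-2 + (36*(¼) + 5*(-1))) + 6)*6*(-2) = 13 - 18*((-2 + (9 - 5)) + 6)*6*(-2) = 13 - 18*((-2 + 4) + 6)*6*(-2) = 13 - 18*(2 + 6)*6*(-2) = 13 - 18*8*6*(-2) = 13 - 864*(-2) = 13 - 18*(-96) = 13 + 1728 = 1741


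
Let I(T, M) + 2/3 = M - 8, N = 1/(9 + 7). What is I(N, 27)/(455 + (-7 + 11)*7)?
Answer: 55/1449 ≈ 0.037957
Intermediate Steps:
N = 1/16 ≈ 0.062500
I(T, M) = -26/3 + M (I(T, M) = -2/3 + (M - 8) = -2/3 + (-8 + M) = -26/3 + M)
I(N, 27)/(455 + (-7 + 11)*7) = (-26/3 + 27)/(455 + (-7 + 11)*7) = 55/(3*(455 + 4*7)) = 55/(3*(455 + 28)) = (55/3)/483 = (55/3)*(1/483) = 55/1449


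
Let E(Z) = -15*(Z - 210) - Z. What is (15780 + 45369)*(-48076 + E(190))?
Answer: -2933072934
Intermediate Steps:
E(Z) = 3150 - 16*Z (E(Z) = -15*(-210 + Z) - Z = (3150 - 15*Z) - Z = 3150 - 16*Z)
(15780 + 45369)*(-48076 + E(190)) = (15780 + 45369)*(-48076 + (3150 - 16*190)) = 61149*(-48076 + (3150 - 3040)) = 61149*(-48076 + 110) = 61149*(-47966) = -2933072934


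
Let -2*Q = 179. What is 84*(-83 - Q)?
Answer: 546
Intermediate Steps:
Q = -179/2 (Q = -½*179 = -179/2 ≈ -89.500)
84*(-83 - Q) = 84*(-83 - 1*(-179/2)) = 84*(-83 + 179/2) = 84*(13/2) = 546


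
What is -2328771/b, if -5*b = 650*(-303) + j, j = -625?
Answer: -2328771/39515 ≈ -58.934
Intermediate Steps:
b = 39515 (b = -(650*(-303) - 625)/5 = -(-196950 - 625)/5 = -⅕*(-197575) = 39515)
-2328771/b = -2328771/39515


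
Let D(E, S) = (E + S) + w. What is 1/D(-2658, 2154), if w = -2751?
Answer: -1/3255 ≈ -0.00030722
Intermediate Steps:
D(E, S) = -2751 + E + S (D(E, S) = (E + S) - 2751 = -2751 + E + S)
1/D(-2658, 2154) = 1/(-2751 - 2658 + 2154) = 1/(-3255) = -1/3255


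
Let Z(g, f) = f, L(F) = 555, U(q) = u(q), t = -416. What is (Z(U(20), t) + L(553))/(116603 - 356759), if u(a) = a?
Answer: -139/240156 ≈ -0.00057879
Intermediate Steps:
U(q) = q
(Z(U(20), t) + L(553))/(116603 - 356759) = (-416 + 555)/(116603 - 356759) = 139/(-240156) = 139*(-1/240156) = -139/240156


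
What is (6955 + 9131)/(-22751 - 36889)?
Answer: -383/1420 ≈ -0.26972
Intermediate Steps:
(6955 + 9131)/(-22751 - 36889) = 16086/(-59640) = 16086*(-1/59640) = -383/1420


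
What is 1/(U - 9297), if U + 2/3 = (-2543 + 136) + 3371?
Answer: -3/25001 ≈ -0.00012000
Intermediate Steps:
U = 2890/3 (U = -⅔ + ((-2543 + 136) + 3371) = -⅔ + (-2407 + 3371) = -⅔ + 964 = 2890/3 ≈ 963.33)
1/(U - 9297) = 1/(2890/3 - 9297) = 1/(-25001/3) = -3/25001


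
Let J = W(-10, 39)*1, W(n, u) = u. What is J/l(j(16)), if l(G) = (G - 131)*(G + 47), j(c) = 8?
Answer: -13/2255 ≈ -0.0057650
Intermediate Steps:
l(G) = (-131 + G)*(47 + G)
J = 39 (J = 39*1 = 39)
J/l(j(16)) = 39/(-6157 + 8² - 84*8) = 39/(-6157 + 64 - 672) = 39/(-6765) = 39*(-1/6765) = -13/2255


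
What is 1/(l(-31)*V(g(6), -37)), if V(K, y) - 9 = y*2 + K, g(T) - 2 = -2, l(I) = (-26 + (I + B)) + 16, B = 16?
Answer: 1/1625 ≈ 0.00061538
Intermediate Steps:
l(I) = 6 + I (l(I) = (-26 + (I + 16)) + 16 = (-26 + (16 + I)) + 16 = (-10 + I) + 16 = 6 + I)
g(T) = 0 (g(T) = 2 - 2 = 0)
V(K, y) = 9 + K + 2*y (V(K, y) = 9 + (y*2 + K) = 9 + (2*y + K) = 9 + (K + 2*y) = 9 + K + 2*y)
1/(l(-31)*V(g(6), -37)) = 1/((6 - 31)*(9 + 0 + 2*(-37))) = 1/((-25)*(9 + 0 - 74)) = -1/25/(-65) = -1/25*(-1/65) = 1/1625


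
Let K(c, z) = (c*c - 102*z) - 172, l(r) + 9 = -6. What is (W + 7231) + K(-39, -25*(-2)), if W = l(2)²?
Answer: 3705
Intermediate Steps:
l(r) = -15 (l(r) = -9 - 6 = -15)
W = 225 (W = (-15)² = 225)
K(c, z) = -172 + c² - 102*z (K(c, z) = (c² - 102*z) - 172 = -172 + c² - 102*z)
(W + 7231) + K(-39, -25*(-2)) = (225 + 7231) + (-172 + (-39)² - (-2550)*(-2)) = 7456 + (-172 + 1521 - 102*50) = 7456 + (-172 + 1521 - 5100) = 7456 - 3751 = 3705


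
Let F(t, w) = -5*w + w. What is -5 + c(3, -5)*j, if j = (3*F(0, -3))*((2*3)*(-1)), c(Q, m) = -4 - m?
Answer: -221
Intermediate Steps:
F(t, w) = -4*w
j = -216 (j = (3*(-4*(-3)))*((2*3)*(-1)) = (3*12)*(6*(-1)) = 36*(-6) = -216)
-5 + c(3, -5)*j = -5 + (-4 - 1*(-5))*(-216) = -5 + (-4 + 5)*(-216) = -5 + 1*(-216) = -5 - 216 = -221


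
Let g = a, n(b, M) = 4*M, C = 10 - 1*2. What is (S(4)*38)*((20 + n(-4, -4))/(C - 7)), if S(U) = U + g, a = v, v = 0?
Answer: 608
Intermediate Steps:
C = 8 (C = 10 - 2 = 8)
a = 0
g = 0
S(U) = U (S(U) = U + 0 = U)
(S(4)*38)*((20 + n(-4, -4))/(C - 7)) = (4*38)*((20 + 4*(-4))/(8 - 7)) = 152*((20 - 16)/1) = 152*(4*1) = 152*4 = 608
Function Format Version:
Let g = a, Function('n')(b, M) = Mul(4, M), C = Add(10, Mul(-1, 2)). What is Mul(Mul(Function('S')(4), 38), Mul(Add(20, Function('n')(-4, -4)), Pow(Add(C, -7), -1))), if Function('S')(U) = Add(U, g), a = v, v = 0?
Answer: 608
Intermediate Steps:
C = 8 (C = Add(10, -2) = 8)
a = 0
g = 0
Function('S')(U) = U (Function('S')(U) = Add(U, 0) = U)
Mul(Mul(Function('S')(4), 38), Mul(Add(20, Function('n')(-4, -4)), Pow(Add(C, -7), -1))) = Mul(Mul(4, 38), Mul(Add(20, Mul(4, -4)), Pow(Add(8, -7), -1))) = Mul(152, Mul(Add(20, -16), Pow(1, -1))) = Mul(152, Mul(4, 1)) = Mul(152, 4) = 608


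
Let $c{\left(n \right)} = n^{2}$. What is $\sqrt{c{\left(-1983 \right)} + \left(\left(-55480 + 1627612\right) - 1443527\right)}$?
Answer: $\sqrt{4060894} \approx 2015.2$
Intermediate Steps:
$\sqrt{c{\left(-1983 \right)} + \left(\left(-55480 + 1627612\right) - 1443527\right)} = \sqrt{\left(-1983\right)^{2} + \left(\left(-55480 + 1627612\right) - 1443527\right)} = \sqrt{3932289 + \left(1572132 - 1443527\right)} = \sqrt{3932289 + 128605} = \sqrt{4060894}$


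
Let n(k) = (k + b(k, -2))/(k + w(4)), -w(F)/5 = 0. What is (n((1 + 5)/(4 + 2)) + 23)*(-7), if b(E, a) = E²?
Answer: -175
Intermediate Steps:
w(F) = 0 (w(F) = -5*0 = 0)
n(k) = (k + k²)/k (n(k) = (k + k²)/(k + 0) = (k + k²)/k)
(n((1 + 5)/(4 + 2)) + 23)*(-7) = ((1 + (1 + 5)/(4 + 2)) + 23)*(-7) = ((1 + 6/6) + 23)*(-7) = ((1 + 6*(⅙)) + 23)*(-7) = ((1 + 1) + 23)*(-7) = (2 + 23)*(-7) = 25*(-7) = -175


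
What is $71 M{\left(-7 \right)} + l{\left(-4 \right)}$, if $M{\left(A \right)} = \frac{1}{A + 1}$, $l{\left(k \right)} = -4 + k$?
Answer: $- \frac{119}{6} \approx -19.833$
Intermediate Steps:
$M{\left(A \right)} = \frac{1}{1 + A}$
$71 M{\left(-7 \right)} + l{\left(-4 \right)} = \frac{71}{1 - 7} - 8 = \frac{71}{-6} - 8 = 71 \left(- \frac{1}{6}\right) - 8 = - \frac{71}{6} - 8 = - \frac{119}{6}$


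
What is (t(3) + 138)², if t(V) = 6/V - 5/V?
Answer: 172225/9 ≈ 19136.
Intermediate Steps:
t(V) = 1/V
(t(3) + 138)² = (1/3 + 138)² = (⅓ + 138)² = (415/3)² = 172225/9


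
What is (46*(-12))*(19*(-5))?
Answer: 52440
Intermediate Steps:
(46*(-12))*(19*(-5)) = -552*(-95) = 52440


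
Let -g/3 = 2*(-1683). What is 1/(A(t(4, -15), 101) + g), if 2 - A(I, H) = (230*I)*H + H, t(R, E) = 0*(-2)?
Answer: 1/9999 ≈ 0.00010001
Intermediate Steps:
g = 10098 (g = -6*(-1683) = -3*(-3366) = 10098)
t(R, E) = 0
A(I, H) = 2 - H - 230*H*I (A(I, H) = 2 - ((230*I)*H + H) = 2 - (230*H*I + H) = 2 - (H + 230*H*I) = 2 + (-H - 230*H*I) = 2 - H - 230*H*I)
1/(A(t(4, -15), 101) + g) = 1/((2 - 1*101 - 230*101*0) + 10098) = 1/((2 - 101 + 0) + 10098) = 1/(-99 + 10098) = 1/9999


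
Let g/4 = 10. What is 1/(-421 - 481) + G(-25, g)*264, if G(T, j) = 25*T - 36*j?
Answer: -491734321/902 ≈ -5.4516e+5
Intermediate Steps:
g = 40 (g = 4*10 = 40)
G(T, j) = -36*j + 25*T
1/(-421 - 481) + G(-25, g)*264 = 1/(-421 - 481) + (-36*40 + 25*(-25))*264 = 1/(-902) + (-1440 - 625)*264 = -1/902 - 2065*264 = -1/902 - 545160 = -491734321/902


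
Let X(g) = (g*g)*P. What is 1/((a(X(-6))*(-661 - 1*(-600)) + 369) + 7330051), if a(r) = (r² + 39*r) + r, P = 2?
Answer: 1/6838516 ≈ 1.4623e-7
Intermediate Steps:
X(g) = 2*g² (X(g) = (g*g)*2 = g²*2 = 2*g²)
a(r) = r² + 40*r
1/((a(X(-6))*(-661 - 1*(-600)) + 369) + 7330051) = 1/((((2*(-6)²)*(40 + 2*(-6)²))*(-661 - 1*(-600)) + 369) + 7330051) = 1/((((2*36)*(40 + 2*36))*(-661 + 600) + 369) + 7330051) = 1/(((72*(40 + 72))*(-61) + 369) + 7330051) = 1/(((72*112)*(-61) + 369) + 7330051) = 1/((8064*(-61) + 369) + 7330051) = 1/((-491904 + 369) + 7330051) = 1/(-491535 + 7330051) = 1/6838516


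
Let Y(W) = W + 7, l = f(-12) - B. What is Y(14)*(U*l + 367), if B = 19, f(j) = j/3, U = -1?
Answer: 8190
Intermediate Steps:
f(j) = j/3 (f(j) = j*(1/3) = j/3)
l = -23 (l = (1/3)*(-12) - 1*19 = -4 - 19 = -23)
Y(W) = 7 + W
Y(14)*(U*l + 367) = (7 + 14)*(-1*(-23) + 367) = 21*(23 + 367) = 21*390 = 8190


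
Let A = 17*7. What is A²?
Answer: 14161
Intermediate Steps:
A = 119
A² = 119² = 14161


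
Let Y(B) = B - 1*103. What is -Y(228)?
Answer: -125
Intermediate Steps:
Y(B) = -103 + B (Y(B) = B - 103 = -103 + B)
-Y(228) = -(-103 + 228) = -1*125 = -125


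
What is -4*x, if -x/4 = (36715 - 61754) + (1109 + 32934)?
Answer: 144064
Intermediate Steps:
x = -36016 (x = -4*((36715 - 61754) + (1109 + 32934)) = -4*(-25039 + 34043) = -4*9004 = -36016)
-4*x = -4*(-36016) = 144064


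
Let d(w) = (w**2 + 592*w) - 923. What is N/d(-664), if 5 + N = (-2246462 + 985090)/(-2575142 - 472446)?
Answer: -3494142/35721540845 ≈ -9.7816e-5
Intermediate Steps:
N = -3494142/761897 (N = -5 + (-2246462 + 985090)/(-2575142 - 472446) = -5 - 1261372/(-3047588) = -5 - 1261372*(-1/3047588) = -5 + 315343/761897 = -3494142/761897 ≈ -4.5861)
d(w) = -923 + w**2 + 592*w
N/d(-664) = -3494142/(761897*(-923 + (-664)**2 + 592*(-664))) = -3494142/(761897*(-923 + 440896 - 393088)) = -3494142/761897/46885 = -3494142/761897*1/46885 = -3494142/35721540845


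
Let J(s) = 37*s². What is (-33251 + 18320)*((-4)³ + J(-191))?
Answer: -20152863423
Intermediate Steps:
(-33251 + 18320)*((-4)³ + J(-191)) = (-33251 + 18320)*((-4)³ + 37*(-191)²) = -14931*(-64 + 37*36481) = -14931*(-64 + 1349797) = -14931*1349733 = -20152863423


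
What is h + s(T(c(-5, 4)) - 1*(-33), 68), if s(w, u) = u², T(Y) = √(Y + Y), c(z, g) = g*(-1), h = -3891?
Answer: 733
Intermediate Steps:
c(z, g) = -g
T(Y) = √2*√Y (T(Y) = √(2*Y) = √2*√Y)
h + s(T(c(-5, 4)) - 1*(-33), 68) = -3891 + 68² = -3891 + 4624 = 733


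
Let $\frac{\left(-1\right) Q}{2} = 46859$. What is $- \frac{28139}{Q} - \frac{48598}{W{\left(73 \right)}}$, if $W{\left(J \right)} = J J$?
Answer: $- \frac{4404554633}{499423222} \approx -8.8193$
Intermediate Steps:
$Q = -93718$ ($Q = \left(-2\right) 46859 = -93718$)
$W{\left(J \right)} = J^{2}$
$- \frac{28139}{Q} - \frac{48598}{W{\left(73 \right)}} = - \frac{28139}{-93718} - \frac{48598}{73^{2}} = \left(-28139\right) \left(- \frac{1}{93718}\right) - \frac{48598}{5329} = \frac{28139}{93718} - \frac{48598}{5329} = - \frac{4404554633}{499423222}$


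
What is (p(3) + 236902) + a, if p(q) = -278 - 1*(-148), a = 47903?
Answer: 284675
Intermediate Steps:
p(q) = -130 (p(q) = -278 + 148 = -130)
(p(3) + 236902) + a = (-130 + 236902) + 47903 = 236772 + 47903 = 284675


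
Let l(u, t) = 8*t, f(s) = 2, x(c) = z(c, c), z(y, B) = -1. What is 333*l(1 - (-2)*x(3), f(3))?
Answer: 5328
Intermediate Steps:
x(c) = -1
333*l(1 - (-2)*x(3), f(3)) = 333*(8*2) = 333*16 = 5328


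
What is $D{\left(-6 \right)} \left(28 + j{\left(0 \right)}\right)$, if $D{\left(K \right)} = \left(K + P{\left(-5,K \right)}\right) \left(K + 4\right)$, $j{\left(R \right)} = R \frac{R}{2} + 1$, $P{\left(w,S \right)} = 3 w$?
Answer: $1218$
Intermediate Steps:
$j{\left(R \right)} = 1 + \frac{R^{2}}{2}$ ($j{\left(R \right)} = R R \frac{1}{2} + 1 = R \frac{R}{2} + 1 = \frac{R^{2}}{2} + 1 = 1 + \frac{R^{2}}{2}$)
$D{\left(K \right)} = \left(-15 + K\right) \left(4 + K\right)$ ($D{\left(K \right)} = \left(K + 3 \left(-5\right)\right) \left(K + 4\right) = \left(K - 15\right) \left(4 + K\right) = \left(-15 + K\right) \left(4 + K\right)$)
$D{\left(-6 \right)} \left(28 + j{\left(0 \right)}\right) = \left(-60 + \left(-6\right)^{2} - -66\right) \left(28 + \left(1 + \frac{0^{2}}{2}\right)\right) = \left(-60 + 36 + 66\right) \left(28 + \left(1 + \frac{1}{2} \cdot 0\right)\right) = 42 \left(28 + \left(1 + 0\right)\right) = 42 \left(28 + 1\right) = 42 \cdot 29 = 1218$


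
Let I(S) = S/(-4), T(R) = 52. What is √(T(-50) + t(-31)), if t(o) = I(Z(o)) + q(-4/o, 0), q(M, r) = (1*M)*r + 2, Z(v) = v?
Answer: √247/2 ≈ 7.8581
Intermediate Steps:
q(M, r) = 2 + M*r (q(M, r) = M*r + 2 = 2 + M*r)
I(S) = -S/4 (I(S) = S*(-¼) = -S/4)
t(o) = 2 - o/4 (t(o) = -o/4 + (2 - 4/o*0) = -o/4 + (2 + 0) = -o/4 + 2 = 2 - o/4)
√(T(-50) + t(-31)) = √(52 + (2 - ¼*(-31))) = √(52 + (2 + 31/4)) = √(52 + 39/4) = √(247/4) = √247/2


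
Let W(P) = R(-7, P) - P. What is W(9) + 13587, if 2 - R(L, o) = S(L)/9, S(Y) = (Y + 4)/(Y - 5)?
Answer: 488879/36 ≈ 13580.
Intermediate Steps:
S(Y) = (4 + Y)/(-5 + Y)
R(L, o) = 2 - (4 + L)/(9*(-5 + L)) (R(L, o) = 2 - (4 + L)/(-5 + L)/9 = 2 - (4 + L)/(9*(-5 + L)))
W(P) = 71/36 - P (W(P) = (-94 + 17*(-7))/(9*(-5 - 7)) - P = (⅑)*(-94 - 119)/(-12) - P = (⅑)*(-1/12)*(-213) - P = 71/36 - P)
W(9) + 13587 = (71/36 - 1*9) + 13587 = (71/36 - 9) + 13587 = -253/36 + 13587 = 488879/36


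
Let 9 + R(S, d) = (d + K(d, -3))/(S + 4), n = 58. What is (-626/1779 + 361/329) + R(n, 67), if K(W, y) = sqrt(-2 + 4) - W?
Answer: -4831354/585291 + sqrt(2)/62 ≈ -8.2318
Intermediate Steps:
K(W, y) = sqrt(2) - W
R(S, d) = -9 + sqrt(2)/(4 + S) (R(S, d) = -9 + (d + (sqrt(2) - d))/(S + 4) = -9 + sqrt(2)/(4 + S))
(-626/1779 + 361/329) + R(n, 67) = (-626/1779 + 361/329) + (-36 + sqrt(2) - 9*58)/(4 + 58) = (-626*1/1779 + 361*(1/329)) + (-36 + sqrt(2) - 522)/62 = (-626/1779 + 361/329) + (-558 + sqrt(2))/62 = 436265/585291 + (-9 + sqrt(2)/62) = -4831354/585291 + sqrt(2)/62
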